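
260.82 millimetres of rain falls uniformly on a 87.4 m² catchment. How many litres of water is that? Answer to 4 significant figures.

1 mm over 1 m² is 1 L, so volume = 260.82 × 87.4 = 22795.668 L ≈ 22800 L.

22800 litres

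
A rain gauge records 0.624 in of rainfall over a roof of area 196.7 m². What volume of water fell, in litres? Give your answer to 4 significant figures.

3118 litres

Depth: 0.624 in × 25.4 = 15.8496 mm.
1 mm over 1 m² is 1 L, so volume = 15.8496 × 196.7 = 3117.6163 L ≈ 3118 L.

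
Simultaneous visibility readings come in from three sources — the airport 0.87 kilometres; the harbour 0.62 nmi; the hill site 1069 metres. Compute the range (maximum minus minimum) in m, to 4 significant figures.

278.2 m

the airport: 0.87 km = 870.000 m.
the harbour: 0.62 nmi = 1148.240 m.
Spread: 1148.240 − 870.000 = 278.2 m.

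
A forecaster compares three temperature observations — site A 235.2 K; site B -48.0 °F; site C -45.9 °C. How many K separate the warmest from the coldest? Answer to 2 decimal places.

7.95 K

site A: 235.2 K = -37.950 °C.
site B: -48.0 °F = -44.444 °C.
Spread: (-37.950) − (-45.900) = 7.950 °C.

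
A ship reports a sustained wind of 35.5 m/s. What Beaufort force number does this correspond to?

Beaufort force 12

35.5 m/s lies in the Beaufort 12 band (hurricane force, ≥32.7 m/s).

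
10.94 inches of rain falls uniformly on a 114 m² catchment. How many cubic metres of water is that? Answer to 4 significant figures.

31.68 cubic metres

Depth: 10.94 in × 25.4 = 277.876 mm.
1 mm over 1 m² is 1 L, so volume = 277.876 × 114 = 31677.864 L = 31.68 m³.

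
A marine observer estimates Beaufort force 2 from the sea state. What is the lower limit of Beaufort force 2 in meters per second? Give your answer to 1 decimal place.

Beaufort 2 (light breeze) spans 1.6–3.3 m/s.

1.6 m/s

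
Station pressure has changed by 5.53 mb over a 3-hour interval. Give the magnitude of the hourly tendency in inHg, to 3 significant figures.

5.53 mb / 3 h × 0.02953 inHg/mb = 0.0544 inHg/h.

0.0544 inHg per hour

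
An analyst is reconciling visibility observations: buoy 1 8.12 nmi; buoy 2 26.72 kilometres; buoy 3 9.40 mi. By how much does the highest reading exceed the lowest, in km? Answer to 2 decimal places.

11.68 km

buoy 1: 8.12 nmi = 15.0382 km.
buoy 3: 9.40 SM = 15.1278 km.
Spread: 26.7200 − 15.0382 = 11.68 km.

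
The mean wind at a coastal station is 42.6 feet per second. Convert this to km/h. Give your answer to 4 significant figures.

1 ft/s = 1.09728 km/h, so 42.6 × 1.09728 = 46.74 km/h.

46.74 km/h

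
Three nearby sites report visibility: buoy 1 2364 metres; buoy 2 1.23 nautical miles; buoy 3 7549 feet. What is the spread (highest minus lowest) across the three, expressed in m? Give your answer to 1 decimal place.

buoy 2: 1.23 nmi = 2277.960 m.
buoy 3: 7549 ft = 2300.935 m.
Spread: 2364.000 − 2277.960 = 86.0 m.

86.0 m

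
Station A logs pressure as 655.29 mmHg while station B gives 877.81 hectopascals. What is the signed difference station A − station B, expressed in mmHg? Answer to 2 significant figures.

station B: 877.81 hPa = 658.412 mmHg.
Difference: 655.290 − 658.412 = -3.1 mmHg.

-3.1 mmHg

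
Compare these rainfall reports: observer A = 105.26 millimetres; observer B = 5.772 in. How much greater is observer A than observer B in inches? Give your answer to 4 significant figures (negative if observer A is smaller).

observer A: 105.26 mm = 4.14409 in.
Difference: 4.14409 − 5.77200 = -1.628 in.

-1.628 in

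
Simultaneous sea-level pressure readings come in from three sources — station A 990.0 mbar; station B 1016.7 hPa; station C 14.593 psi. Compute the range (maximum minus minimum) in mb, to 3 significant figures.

station B: 1016.7 hPa = 1016.700 mb.
station C: 14.593 psi = 1006.152 mb.
Spread: 1016.700 − 990.000 = 26.7 mb.

26.7 mb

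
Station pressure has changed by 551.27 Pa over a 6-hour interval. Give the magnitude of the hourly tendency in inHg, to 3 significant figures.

0.0271 inHg per hour

551.27 Pa / 6 h × 0.0002953 inHg/Pa = 0.0271 inHg/h.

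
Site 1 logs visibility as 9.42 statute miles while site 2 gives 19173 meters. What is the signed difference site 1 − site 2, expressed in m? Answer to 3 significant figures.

site 1: 9.42 SM = 15160.02 m.
Difference: 15160.02 − 19173.00 = -4010 m.

-4010 m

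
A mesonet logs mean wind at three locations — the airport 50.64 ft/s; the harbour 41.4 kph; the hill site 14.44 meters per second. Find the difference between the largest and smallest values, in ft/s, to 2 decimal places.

the harbour: 41.4 km/h = 37.7297 ft/s.
the hill site: 14.44 m/s = 47.3753 ft/s.
Spread: 50.6400 − 37.7297 = 12.91 ft/s.

12.91 ft/s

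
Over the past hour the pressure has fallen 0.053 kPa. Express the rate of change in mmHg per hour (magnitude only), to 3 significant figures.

0.398 mmHg per hour

0.053 kPa / 1 h × 7.50062 mmHg/kPa = 0.398 mmHg/h.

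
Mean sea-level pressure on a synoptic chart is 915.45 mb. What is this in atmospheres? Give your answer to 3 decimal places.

1 mb = 0.000986923 atm, so 915.45 × 0.000986923 = 0.903 atm.

0.903 atm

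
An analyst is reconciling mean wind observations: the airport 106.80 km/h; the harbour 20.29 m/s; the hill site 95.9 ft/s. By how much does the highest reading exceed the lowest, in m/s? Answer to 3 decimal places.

9.377 m/s

the airport: 106.80 km/h = 29.66667 m/s.
the hill site: 95.9 ft/s = 29.23032 m/s.
Spread: 29.66667 − 20.29000 = 9.377 m/s.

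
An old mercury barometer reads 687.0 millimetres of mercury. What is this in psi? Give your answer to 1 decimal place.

1 mmHg = 0.0193368 psi, so 687.0 × 0.0193368 = 13.3 psi.

13.3 psi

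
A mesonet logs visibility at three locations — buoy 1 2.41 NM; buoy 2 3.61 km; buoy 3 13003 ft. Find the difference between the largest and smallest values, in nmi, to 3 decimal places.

0.461 nmi

buoy 2: 3.61 km = 1.94924 nmi.
buoy 3: 13003 ft = 2.14002 nmi.
Spread: 2.41000 − 1.94924 = 0.461 nmi.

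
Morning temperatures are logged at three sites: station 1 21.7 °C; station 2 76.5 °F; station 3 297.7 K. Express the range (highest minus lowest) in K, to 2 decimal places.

3.02 K

station 2: 76.5 °F = 24.722 °C.
station 3: 297.7 K = 24.550 °C.
Spread: 24.722 − 21.700 = 3.022 °C.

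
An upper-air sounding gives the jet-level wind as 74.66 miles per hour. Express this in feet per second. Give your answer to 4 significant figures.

109.5 ft/s

1 mph = 1.46667 ft/s, so 74.66 × 1.46667 = 109.5 ft/s.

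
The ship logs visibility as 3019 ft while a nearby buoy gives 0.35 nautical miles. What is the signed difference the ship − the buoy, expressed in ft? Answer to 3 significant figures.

the buoy: 0.35 nmi = 2126.64 ft.
Difference: 3019.00 − 2126.64 = 892 ft.

892 ft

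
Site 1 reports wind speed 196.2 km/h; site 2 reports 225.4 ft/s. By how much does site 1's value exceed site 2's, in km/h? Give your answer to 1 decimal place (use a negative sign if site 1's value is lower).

site 2: 225.4 ft/s = 247.327 km/h.
Difference: 196.200 − 247.327 = -51.1 km/h.

-51.1 km/h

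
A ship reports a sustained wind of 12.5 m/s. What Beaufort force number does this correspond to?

Beaufort force 6

12.5 m/s lies in the Beaufort 6 band (strong breeze, 10.8–13.8 m/s).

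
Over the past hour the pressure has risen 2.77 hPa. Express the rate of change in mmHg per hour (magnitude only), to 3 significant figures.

2.08 mmHg per hour

2.77 hPa / 1 h × 0.750062 mmHg/hPa = 2.08 mmHg/h.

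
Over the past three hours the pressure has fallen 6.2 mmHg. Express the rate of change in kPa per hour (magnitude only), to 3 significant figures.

0.276 kPa per hour

6.2 mmHg / 3 h × 0.133322 kPa/mmHg = 0.276 kPa/h.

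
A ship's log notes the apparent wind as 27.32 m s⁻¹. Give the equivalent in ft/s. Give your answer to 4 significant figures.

1 m/s = 3.28084 ft/s, so 27.32 × 3.28084 = 89.63 ft/s.

89.63 ft/s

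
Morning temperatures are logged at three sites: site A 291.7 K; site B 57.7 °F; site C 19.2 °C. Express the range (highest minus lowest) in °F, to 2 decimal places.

8.86 °F

site A: 291.7 K = 18.550 °C.
site B: 57.7 °F = 14.278 °C.
Spread: 19.200 − 14.278 = 4.922 °C = 8.86 °F.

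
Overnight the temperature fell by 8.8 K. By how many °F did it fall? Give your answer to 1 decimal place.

For a temperature change the 32° offset cancels: Δ°F = 8.8 × 1.8 = 15.8 °F.

15.8 °F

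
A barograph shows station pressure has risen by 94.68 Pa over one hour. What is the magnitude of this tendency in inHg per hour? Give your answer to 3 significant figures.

0.0280 inHg per hour

94.68 Pa / 1 h × 0.0002953 inHg/Pa = 0.0280 inHg/h.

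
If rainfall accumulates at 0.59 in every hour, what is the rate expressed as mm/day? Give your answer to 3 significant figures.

0.59 in/hour × 25.4 mm/in × 24 hour/day = 360 mm/day.

360 mm/day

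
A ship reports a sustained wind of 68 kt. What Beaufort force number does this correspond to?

Beaufort force 12

68 kt lies in the Beaufort 12 band (hurricane force, ≥64 kt).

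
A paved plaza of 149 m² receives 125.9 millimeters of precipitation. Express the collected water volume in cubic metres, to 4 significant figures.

18.76 cubic metres

1 mm over 1 m² is 1 L, so volume = 125.9 × 149 = 18759.1 L = 18.76 m³.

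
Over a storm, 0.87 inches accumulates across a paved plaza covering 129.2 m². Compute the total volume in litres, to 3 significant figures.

2860 litres

Depth: 0.87 in × 25.4 = 22.098 mm.
1 mm over 1 m² is 1 L, so volume = 22.098 × 129.2 = 2855.0616 L ≈ 2860 L.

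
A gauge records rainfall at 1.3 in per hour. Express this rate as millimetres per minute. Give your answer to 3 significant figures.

1.3 in/hour × 25.4 mm/in × 0.0166667 hour/minute = 0.550 mm/minute.

0.550 mm/minute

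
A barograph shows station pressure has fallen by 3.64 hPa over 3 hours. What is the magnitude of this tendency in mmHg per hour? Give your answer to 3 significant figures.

3.64 hPa / 3 h × 0.750062 mmHg/hPa = 0.910 mmHg/h.

0.910 mmHg per hour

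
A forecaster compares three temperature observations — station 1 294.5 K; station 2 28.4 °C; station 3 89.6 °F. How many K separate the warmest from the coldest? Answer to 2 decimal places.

station 1: 294.5 K = 21.350 °C.
station 3: 89.6 °F = 32.000 °C.
Spread: 32.000 − 21.350 = 10.650 °C.

10.65 K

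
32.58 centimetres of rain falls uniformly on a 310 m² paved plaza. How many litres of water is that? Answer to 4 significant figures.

101000 litres

Depth: 32.58 cm × 10 = 325.8 mm.
1 mm over 1 m² is 1 L, so volume = 325.8 × 310 = 100998 L ≈ 101000 L.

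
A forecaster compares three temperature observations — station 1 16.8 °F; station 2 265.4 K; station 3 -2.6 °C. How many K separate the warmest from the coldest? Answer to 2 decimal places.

station 1: 16.8 °F = -8.444 °C.
station 2: 265.4 K = -7.750 °C.
Spread: (-2.600) − (-8.444) = 5.844 °C.

5.84 K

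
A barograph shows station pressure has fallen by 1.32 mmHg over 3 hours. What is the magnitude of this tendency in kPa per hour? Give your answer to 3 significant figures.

0.0587 kPa per hour

1.32 mmHg / 3 h × 0.133322 kPa/mmHg = 0.0587 kPa/h.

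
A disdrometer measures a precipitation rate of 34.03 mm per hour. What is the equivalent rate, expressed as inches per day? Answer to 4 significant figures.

34.03 mm/hour × 0.0393701 in/mm × 24 hour/day = 32.15 in/day.

32.15 in/day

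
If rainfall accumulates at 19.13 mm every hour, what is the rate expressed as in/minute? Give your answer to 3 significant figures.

19.13 mm/hour × 0.0393701 in/mm × 0.0166667 hour/minute = 0.0126 in/minute.

0.0126 in/minute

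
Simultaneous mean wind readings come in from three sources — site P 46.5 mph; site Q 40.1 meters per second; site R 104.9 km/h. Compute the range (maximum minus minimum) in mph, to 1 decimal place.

43.2 mph

site Q: 40.1 m/s = 89.701 mph.
site R: 104.9 km/h = 65.182 mph.
Spread: 89.701 − 46.500 = 43.2 mph.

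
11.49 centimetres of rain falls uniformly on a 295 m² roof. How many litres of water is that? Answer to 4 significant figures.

33900 litres

Depth: 11.49 cm × 10 = 114.9 mm.
1 mm over 1 m² is 1 L, so volume = 114.9 × 295 = 33895.5 L ≈ 33900 L.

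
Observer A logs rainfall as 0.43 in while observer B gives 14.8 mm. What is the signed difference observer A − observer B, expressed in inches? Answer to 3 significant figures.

-0.153 in

observer B: 14.8 mm = 0.58268 in.
Difference: 0.43000 − 0.58268 = -0.153 in.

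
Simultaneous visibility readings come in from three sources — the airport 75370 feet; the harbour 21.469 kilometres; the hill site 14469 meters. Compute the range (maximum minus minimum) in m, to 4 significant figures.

8504 m

the airport: 75370 ft = 22972.78 m.
the harbour: 21.469 km = 21469.00 m.
Spread: 22972.78 − 14469.00 = 8504 m.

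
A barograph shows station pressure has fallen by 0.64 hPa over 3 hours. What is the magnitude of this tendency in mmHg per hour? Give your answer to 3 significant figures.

0.160 mmHg per hour

0.64 hPa / 3 h × 0.750062 mmHg/hPa = 0.160 mmHg/h.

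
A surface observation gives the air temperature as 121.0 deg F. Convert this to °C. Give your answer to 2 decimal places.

49.44 °C

°C = (°F − 32) × 5/9 = (121.0 − 32) / 1.8 = 49.44 °C.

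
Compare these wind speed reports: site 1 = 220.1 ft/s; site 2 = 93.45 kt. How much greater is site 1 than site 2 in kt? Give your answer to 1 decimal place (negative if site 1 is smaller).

37.0 kt

site 1: 220.1 ft/s = 130.406 kt.
Difference: 130.406 − 93.450 = 37.0 kt.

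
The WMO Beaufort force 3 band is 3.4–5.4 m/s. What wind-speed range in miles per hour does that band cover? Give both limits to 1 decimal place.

3.4–5.4 m/s × 2.237 = 7.6–12.1 mph.

7.6 to 12.1 mph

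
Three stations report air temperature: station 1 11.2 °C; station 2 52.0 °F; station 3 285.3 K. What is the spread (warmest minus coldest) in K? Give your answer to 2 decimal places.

station 2: 52.0 °F = 11.111 °C.
station 3: 285.3 K = 12.150 °C.
Spread: 12.150 − 11.111 = 1.039 °C.

1.04 K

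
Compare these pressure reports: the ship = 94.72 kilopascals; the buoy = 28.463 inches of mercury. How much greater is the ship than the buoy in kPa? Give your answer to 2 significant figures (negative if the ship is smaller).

the buoy: 28.463 inHg = 96.387 kPa.
Difference: 94.720 − 96.387 = -1.7 kPa.

-1.7 kPa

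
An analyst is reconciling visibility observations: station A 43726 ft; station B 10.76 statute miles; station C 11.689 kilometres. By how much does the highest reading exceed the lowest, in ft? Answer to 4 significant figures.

18460 ft

station B: 10.76 SM = 56812.80 ft.
station C: 11.689 km = 38349.74 ft.
Spread: 56812.80 − 38349.74 = 18460 ft.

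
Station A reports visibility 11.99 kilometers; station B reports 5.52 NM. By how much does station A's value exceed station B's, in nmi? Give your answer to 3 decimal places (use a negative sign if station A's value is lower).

station A: 11.99 km = 6.47408 nmi.
Difference: 6.47408 − 5.52000 = 0.954 nmi.

0.954 nmi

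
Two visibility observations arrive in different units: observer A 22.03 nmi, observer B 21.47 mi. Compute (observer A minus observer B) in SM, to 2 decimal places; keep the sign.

3.88 SM

observer A: 22.03 nmi = 25.3517 SM.
Difference: 25.3517 − 21.4700 = 3.88 SM.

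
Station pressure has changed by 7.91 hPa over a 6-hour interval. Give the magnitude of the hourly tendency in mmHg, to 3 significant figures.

0.989 mmHg per hour

7.91 hPa / 6 h × 0.750062 mmHg/hPa = 0.989 mmHg/h.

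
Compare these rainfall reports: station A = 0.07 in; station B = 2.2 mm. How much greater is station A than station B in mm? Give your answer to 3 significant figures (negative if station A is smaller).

-0.422 mm

station A: 0.07 in = 1.77800 mm.
Difference: 1.77800 − 2.20000 = -0.422 mm.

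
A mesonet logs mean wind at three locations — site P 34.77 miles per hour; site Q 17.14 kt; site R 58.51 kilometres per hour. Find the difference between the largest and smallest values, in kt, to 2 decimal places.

14.45 kt

site P: 34.77 mph = 30.2143 kt.
site R: 58.51 km/h = 31.5929 kt.
Spread: 31.5929 − 17.1400 = 14.45 kt.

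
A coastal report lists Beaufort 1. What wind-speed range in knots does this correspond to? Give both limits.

Beaufort 1 (light air) spans 1–3 knots.

1 to 3 kt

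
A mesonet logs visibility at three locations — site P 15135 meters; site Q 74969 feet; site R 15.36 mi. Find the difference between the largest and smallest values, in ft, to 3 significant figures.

31400 ft

site P: 15135 m = 49655.51 ft.
site R: 15.36 SM = 81100.80 ft.
Spread: 81100.80 − 49655.51 = 31400 ft.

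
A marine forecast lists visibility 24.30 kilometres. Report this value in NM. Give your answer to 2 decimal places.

13.12 nmi

1 km = 0.539957 nmi, so 24.30 × 0.539957 = 13.12 nmi.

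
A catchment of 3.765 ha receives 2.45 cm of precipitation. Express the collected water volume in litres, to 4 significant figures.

Depth: 2.45 cm × 10 = 24.5 mm.
Area: 3.765 ha = 37650 m².
1 mm over 1 m² is 1 L, so volume = 24.5 × 37650 = 922425 L ≈ 922400 L.

922400 litres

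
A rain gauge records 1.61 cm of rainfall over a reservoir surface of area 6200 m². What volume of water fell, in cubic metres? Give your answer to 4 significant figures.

Depth: 1.61 cm × 10 = 16.1 mm.
1 mm over 1 m² is 1 L, so volume = 16.1 × 6200 = 99820 L = 99.82 m³.

99.82 cubic metres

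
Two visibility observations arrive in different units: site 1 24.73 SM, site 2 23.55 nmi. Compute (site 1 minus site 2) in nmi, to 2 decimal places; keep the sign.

site 1: 24.73 SM = 21.4898 nmi.
Difference: 21.4898 − 23.5500 = -2.06 nmi.

-2.06 nmi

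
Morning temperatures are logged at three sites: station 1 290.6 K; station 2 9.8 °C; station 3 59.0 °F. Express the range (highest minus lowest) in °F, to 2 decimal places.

13.77 °F

station 1: 290.6 K = 17.450 °C.
station 3: 59.0 °F = 15.000 °C.
Spread: 17.450 − 9.800 = 7.650 °C = 13.77 °F.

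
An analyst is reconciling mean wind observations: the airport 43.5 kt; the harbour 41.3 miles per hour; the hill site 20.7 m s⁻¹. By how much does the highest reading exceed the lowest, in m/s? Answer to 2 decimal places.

3.92 m/s

the airport: 43.5 kt = 22.3783 m/s.
the harbour: 41.3 mph = 18.4628 m/s.
Spread: 22.3783 − 18.4628 = 3.92 m/s.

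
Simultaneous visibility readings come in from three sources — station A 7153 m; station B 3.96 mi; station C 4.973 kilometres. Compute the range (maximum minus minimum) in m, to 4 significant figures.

2180 m

station B: 3.96 SM = 6373.00 m.
station C: 4.973 km = 4973.00 m.
Spread: 7153.00 − 4973.00 = 2180 m.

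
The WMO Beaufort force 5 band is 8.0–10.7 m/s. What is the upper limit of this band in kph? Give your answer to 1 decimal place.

8.0–10.7 m/s × 3.6 = 28.8–38.5 km/h.

38.5 km/h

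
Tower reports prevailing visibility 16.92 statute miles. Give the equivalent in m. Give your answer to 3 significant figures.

1 SM = 1609.34 m, so 16.92 × 1609.34 = 27200 m.

27200 m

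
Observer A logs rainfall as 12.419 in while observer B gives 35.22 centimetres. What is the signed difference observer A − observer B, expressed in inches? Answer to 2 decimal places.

observer B: 35.22 cm = 13.8661 in.
Difference: 12.4190 − 13.8661 = -1.45 in.

-1.45 in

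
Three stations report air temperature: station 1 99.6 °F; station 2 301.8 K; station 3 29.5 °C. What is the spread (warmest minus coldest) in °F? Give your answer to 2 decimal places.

station 1: 99.6 °F = 37.556 °C.
station 2: 301.8 K = 28.650 °C.
Spread: 37.556 − 28.650 = 8.906 °C = 16.03 °F.

16.03 °F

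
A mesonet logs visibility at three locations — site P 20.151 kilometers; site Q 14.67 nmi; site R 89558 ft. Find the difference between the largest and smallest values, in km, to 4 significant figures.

7.146 km

site Q: 14.67 nmi = 27.16884 km.
site R: 89558 ft = 27.29728 km.
Spread: 27.29728 − 20.15100 = 7.146 km.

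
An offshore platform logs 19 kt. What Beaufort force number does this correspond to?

19 kt lies in the Beaufort 5 band (fresh breeze, 17–21 kt).

Beaufort force 5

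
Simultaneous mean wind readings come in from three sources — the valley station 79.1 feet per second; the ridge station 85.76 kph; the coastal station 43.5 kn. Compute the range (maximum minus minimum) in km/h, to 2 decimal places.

6.23 km/h

the valley station: 79.1 ft/s = 86.7948 km/h.
the coastal station: 43.5 kt = 80.5620 km/h.
Spread: 86.7948 − 80.5620 = 6.23 km/h.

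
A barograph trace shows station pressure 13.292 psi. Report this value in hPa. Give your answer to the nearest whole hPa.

1 psi = 68.9476 hPa, so 13.292 × 68.9476 = 916 hPa.

916 hPa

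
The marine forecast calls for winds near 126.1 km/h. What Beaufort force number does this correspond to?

Beaufort force 12

126.1 km/h = 35.0 m/s, which is Beaufort 12 (hurricane force, ≥32.7 m/s).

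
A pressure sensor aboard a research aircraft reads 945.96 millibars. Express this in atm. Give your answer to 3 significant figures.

0.934 atm

1 mb = 0.000986923 atm, so 945.96 × 0.000986923 = 0.934 atm.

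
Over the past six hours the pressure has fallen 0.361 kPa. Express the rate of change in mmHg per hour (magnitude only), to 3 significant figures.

0.451 mmHg per hour

0.361 kPa / 6 h × 7.50062 mmHg/kPa = 0.451 mmHg/h.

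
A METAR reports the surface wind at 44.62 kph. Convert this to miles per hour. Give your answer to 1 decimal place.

1 km/h = 0.621371 mph, so 44.62 × 0.621371 = 27.7 mph.

27.7 mph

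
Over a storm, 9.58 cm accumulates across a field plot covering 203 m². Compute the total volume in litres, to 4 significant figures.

19450 litres

Depth: 9.58 cm × 10 = 95.8 mm.
1 mm over 1 m² is 1 L, so volume = 95.8 × 203 = 19447.4 L ≈ 19450 L.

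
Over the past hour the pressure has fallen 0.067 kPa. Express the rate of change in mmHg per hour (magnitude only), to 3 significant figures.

0.503 mmHg per hour

0.067 kPa / 1 h × 7.50062 mmHg/kPa = 0.503 mmHg/h.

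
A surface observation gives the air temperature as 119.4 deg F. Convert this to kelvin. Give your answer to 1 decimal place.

321.7 K

First to °C: 48.56 °C.
Then to K: 321.7 K.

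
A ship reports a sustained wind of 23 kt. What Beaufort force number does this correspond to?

Beaufort force 6

23 kt lies in the Beaufort 6 band (strong breeze, 22–27 kt).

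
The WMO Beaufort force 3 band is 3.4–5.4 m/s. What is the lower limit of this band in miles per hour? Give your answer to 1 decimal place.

3.4–5.4 m/s × 2.237 = 7.6–12.1 mph.

7.6 mph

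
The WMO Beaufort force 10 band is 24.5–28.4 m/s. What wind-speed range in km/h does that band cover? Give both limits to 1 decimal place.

88.2 to 102.2 km/h

24.5–28.4 m/s × 3.6 = 88.2–102.2 km/h.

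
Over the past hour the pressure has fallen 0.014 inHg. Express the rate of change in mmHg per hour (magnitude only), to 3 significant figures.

0.014 inHg / 1 h × 25.4 mmHg/inHg = 0.356 mmHg/h.

0.356 mmHg per hour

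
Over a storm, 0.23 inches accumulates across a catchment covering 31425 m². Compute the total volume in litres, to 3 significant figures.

Depth: 0.23 in × 25.4 = 5.842 mm.
1 mm over 1 m² is 1 L, so volume = 5.842 × 31425 = 183584.85 L ≈ 184000 L.

184000 litres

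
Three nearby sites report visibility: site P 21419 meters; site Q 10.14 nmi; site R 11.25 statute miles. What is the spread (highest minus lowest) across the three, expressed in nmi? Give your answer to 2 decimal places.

site P: 21419 m = 11.5653 nmi.
site R: 11.25 SM = 9.7760 nmi.
Spread: 11.5653 − 9.7760 = 1.79 nmi.

1.79 nmi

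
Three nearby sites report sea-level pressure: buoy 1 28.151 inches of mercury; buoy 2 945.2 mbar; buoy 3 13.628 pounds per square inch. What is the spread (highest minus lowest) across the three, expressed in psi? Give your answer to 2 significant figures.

buoy 1: 28.151 inHg = 13.8265 psi.
buoy 2: 945.2 mb = 13.7090 psi.
Spread: 13.8265 − 13.6280 = 0.20 psi.

0.20 psi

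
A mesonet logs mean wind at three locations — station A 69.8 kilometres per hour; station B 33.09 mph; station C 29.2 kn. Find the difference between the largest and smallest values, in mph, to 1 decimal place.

10.3 mph

station A: 69.8 km/h = 43.372 mph.
station C: 29.2 kt = 33.603 mph.
Spread: 43.372 − 33.090 = 10.3 mph.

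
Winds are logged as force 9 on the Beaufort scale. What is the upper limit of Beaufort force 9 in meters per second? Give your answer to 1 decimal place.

24.4 m/s

Beaufort 9 (strong gale) spans 20.8–24.4 m/s.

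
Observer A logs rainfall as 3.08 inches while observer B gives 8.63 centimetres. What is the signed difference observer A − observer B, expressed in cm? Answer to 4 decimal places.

observer A: 3.08 in = 7.823200 cm.
Difference: 7.823200 − 8.630000 = -0.8068 cm.

-0.8068 cm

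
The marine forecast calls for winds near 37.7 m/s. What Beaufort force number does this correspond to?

37.7 m/s lies in the Beaufort 12 band (hurricane force, ≥32.7 m/s).

Beaufort force 12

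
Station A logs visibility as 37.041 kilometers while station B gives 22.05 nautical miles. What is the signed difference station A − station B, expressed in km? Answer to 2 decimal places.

station B: 22.05 nmi = 40.8366 km.
Difference: 37.0410 − 40.8366 = -3.80 km.

-3.80 km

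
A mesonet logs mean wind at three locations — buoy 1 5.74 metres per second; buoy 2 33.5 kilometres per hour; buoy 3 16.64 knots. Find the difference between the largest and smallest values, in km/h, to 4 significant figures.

12.84 km/h

buoy 1: 5.74 m/s = 20.6640 km/h.
buoy 3: 16.64 kt = 30.8173 km/h.
Spread: 33.5000 − 20.6640 = 12.84 km/h.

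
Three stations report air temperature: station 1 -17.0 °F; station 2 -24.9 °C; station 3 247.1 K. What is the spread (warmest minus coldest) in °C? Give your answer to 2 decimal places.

station 1: -17.0 °F = -27.222 °C.
station 3: 247.1 K = -26.050 °C.
Spread: (-24.900) − (-27.222) = 2.322 °C.

2.32 °C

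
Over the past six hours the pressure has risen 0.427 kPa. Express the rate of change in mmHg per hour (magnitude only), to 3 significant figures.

0.534 mmHg per hour

0.427 kPa / 6 h × 7.50062 mmHg/kPa = 0.534 mmHg/h.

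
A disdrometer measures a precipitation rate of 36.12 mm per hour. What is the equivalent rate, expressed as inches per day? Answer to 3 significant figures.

36.12 mm/hour × 0.0393701 in/mm × 24 hour/day = 34.1 in/day.

34.1 in/day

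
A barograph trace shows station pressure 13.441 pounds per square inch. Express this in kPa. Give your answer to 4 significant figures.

1 psi = 6.89476 kPa, so 13.441 × 6.89476 = 92.67 kPa.

92.67 kPa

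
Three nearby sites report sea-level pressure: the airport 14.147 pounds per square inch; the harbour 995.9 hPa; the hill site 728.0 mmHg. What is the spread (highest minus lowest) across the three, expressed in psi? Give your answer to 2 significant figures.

the harbour: 995.9 hPa = 14.4443 psi.
the hill site: 728.0 mmHg = 14.0772 psi.
Spread: 14.4443 − 14.0772 = 0.37 psi.

0.37 psi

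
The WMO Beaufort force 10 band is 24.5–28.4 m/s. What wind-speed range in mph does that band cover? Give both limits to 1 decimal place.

24.5–28.4 m/s × 2.237 = 54.8–63.5 mph.

54.8 to 63.5 mph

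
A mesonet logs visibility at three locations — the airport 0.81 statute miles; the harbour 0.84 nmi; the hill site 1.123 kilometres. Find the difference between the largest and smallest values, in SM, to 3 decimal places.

0.269 SM

the harbour: 0.84 nmi = 0.96665 SM.
the hill site: 1.123 km = 0.69780 SM.
Spread: 0.96665 − 0.69780 = 0.269 SM.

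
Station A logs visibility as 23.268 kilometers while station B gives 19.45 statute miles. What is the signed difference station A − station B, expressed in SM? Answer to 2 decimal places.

-4.99 SM

station A: 23.268 km = 14.4581 SM.
Difference: 14.4581 − 19.4500 = -4.99 SM.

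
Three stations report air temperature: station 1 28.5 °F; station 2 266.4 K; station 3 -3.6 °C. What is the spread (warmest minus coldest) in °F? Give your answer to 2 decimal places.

8.65 °F

station 1: 28.5 °F = -1.944 °C.
station 2: 266.4 K = -6.750 °C.
Spread: (-1.944) − (-6.750) = 4.806 °C = 8.65 °F.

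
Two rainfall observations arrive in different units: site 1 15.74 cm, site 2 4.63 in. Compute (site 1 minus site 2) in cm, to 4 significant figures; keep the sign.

3.980 cm

site 2: 4.63 in = 11.76020 cm.
Difference: 15.74000 − 11.76020 = 3.980 cm.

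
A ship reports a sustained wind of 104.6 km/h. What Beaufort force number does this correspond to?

Beaufort force 11

104.6 km/h = 29.1 m/s, which is Beaufort 11 (violent storm, 28.5–32.6 m/s).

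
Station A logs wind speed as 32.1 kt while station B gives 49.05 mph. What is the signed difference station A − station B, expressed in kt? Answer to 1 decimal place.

-10.5 kt

station B: 49.05 mph = 42.623 kt.
Difference: 32.100 − 42.623 = -10.5 kt.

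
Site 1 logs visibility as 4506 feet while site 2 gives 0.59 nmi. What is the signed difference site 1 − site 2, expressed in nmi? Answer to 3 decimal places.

0.152 nmi

site 1: 4506 ft = 0.74159 nmi.
Difference: 0.74159 − 0.59000 = 0.152 nmi.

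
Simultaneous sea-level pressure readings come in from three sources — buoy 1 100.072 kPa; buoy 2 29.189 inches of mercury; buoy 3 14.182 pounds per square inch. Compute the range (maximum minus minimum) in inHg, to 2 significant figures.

buoy 1: 100.072 kPa = 29.5512 inHg.
buoy 3: 14.182 psi = 28.8748 inHg.
Spread: 29.5512 − 28.8748 = 0.68 inHg.

0.68 inHg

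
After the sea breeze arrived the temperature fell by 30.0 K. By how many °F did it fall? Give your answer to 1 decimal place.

A change of 1 °C equals a change of 1.8 °F: Δ°F = 30.0 × 1.8 = 54.0 °F.

54.0 °F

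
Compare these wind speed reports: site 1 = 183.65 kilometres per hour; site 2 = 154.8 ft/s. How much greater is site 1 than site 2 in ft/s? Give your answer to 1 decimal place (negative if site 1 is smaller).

12.6 ft/s

site 1: 183.65 km/h = 167.368 ft/s.
Difference: 167.368 − 154.800 = 12.6 ft/s.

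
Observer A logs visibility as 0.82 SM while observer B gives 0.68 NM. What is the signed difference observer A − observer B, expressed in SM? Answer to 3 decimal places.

observer B: 0.68 nmi = 0.78253 SM.
Difference: 0.82000 − 0.78253 = 0.037 SM.

0.037 SM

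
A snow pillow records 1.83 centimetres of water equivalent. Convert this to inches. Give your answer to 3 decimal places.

1 cm = 0.393701 in, so 1.83 × 0.393701 = 0.720 in.

0.720 in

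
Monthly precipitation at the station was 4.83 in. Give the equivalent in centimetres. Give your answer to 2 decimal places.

12.27 cm

1 in = 2.54 cm, so 4.83 × 2.54 = 12.27 cm.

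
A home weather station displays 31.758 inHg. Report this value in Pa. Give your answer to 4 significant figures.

107500 Pa

1 inHg = 3386.39 Pa, so 31.758 × 3386.39 = 107500 Pa.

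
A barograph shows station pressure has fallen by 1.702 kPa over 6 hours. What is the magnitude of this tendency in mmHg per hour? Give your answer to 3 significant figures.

2.13 mmHg per hour

1.702 kPa / 6 h × 7.50062 mmHg/kPa = 2.13 mmHg/h.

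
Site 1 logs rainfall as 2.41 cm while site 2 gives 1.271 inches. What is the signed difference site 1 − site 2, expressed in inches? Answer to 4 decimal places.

site 1: 2.41 cm = 0.948819 in.
Difference: 0.948819 − 1.271000 = -0.3222 in.

-0.3222 in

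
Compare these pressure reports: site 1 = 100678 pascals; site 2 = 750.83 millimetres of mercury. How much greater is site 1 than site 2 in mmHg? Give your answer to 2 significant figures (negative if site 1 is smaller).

site 1: 100678 Pa = 755.147 mmHg.
Difference: 755.147 − 750.830 = 4.3 mmHg.

4.3 mmHg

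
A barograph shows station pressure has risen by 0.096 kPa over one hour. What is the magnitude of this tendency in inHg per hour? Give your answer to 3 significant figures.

0.0283 inHg per hour

0.096 kPa / 1 h × 0.2953 inHg/kPa = 0.0283 inHg/h.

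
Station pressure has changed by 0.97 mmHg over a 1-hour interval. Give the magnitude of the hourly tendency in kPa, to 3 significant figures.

0.129 kPa per hour

0.97 mmHg / 1 h × 0.133322 kPa/mmHg = 0.129 kPa/h.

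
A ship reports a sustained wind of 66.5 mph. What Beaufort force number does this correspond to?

66.5 mph = 29.7 m/s, which is Beaufort 11 (violent storm, 28.5–32.6 m/s).

Beaufort force 11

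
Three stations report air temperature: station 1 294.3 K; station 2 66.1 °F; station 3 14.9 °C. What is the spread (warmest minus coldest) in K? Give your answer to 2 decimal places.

6.25 K

station 1: 294.3 K = 21.150 °C.
station 2: 66.1 °F = 18.944 °C.
Spread: 21.150 − 14.900 = 6.250 °C.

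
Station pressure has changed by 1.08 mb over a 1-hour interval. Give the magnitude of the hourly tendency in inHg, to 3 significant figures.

0.0319 inHg per hour

1.08 mb / 1 h × 0.02953 inHg/mb = 0.0319 inHg/h.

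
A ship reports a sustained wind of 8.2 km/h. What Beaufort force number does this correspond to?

8.2 km/h = 2.3 m/s, which is Beaufort 2 (light breeze, 1.6–3.3 m/s).

Beaufort force 2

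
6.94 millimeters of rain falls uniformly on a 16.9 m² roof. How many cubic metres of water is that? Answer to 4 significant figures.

1 mm over 1 m² is 1 L, so volume = 6.94 × 16.9 = 117.286 L = 0.1173 m³.

0.1173 cubic metres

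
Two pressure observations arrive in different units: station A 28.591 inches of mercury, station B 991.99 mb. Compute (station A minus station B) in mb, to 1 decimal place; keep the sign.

-23.8 mb

station A: 28.591 inHg = 968.202 mb.
Difference: 968.202 − 991.990 = -23.8 mb.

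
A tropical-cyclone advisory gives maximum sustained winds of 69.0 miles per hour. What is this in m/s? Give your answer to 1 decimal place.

30.8 m/s

1 mph = 0.44704 m/s, so 69.0 × 0.44704 = 30.8 m/s.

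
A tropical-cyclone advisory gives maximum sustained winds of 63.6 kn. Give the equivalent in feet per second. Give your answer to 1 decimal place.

107.3 ft/s

1 kt = 1.68781 ft/s, so 63.6 × 1.68781 = 107.3 ft/s.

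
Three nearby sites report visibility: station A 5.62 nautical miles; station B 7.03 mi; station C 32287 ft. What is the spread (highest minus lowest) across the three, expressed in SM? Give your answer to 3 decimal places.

0.915 SM

station A: 5.62 nmi = 6.46738 SM.
station C: 32287 ft = 6.11496 SM.
Spread: 7.03000 − 6.11496 = 0.915 SM.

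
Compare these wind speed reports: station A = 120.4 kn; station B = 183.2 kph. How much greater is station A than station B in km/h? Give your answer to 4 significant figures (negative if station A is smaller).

station A: 120.4 kt = 222.9808 km/h.
Difference: 222.9808 − 183.2000 = 39.78 km/h.

39.78 km/h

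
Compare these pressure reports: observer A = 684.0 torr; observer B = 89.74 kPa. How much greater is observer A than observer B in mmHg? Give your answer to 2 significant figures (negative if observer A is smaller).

observer B: 89.74 kPa = 673.11 mmHg.
Difference: 684.00 − 673.11 = 11 mmHg.

11 mmHg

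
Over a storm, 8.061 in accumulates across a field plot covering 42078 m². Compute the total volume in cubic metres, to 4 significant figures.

Depth: 8.061 in × 25.4 = 204.7494 mm.
1 mm over 1 m² is 1 L, so volume = 204.7494 × 42078 = 8615445.3 L = 8615 m³.

8615 cubic metres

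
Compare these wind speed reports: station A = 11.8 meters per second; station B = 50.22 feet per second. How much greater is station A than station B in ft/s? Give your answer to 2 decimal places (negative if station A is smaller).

-11.51 ft/s

station A: 11.8 m/s = 38.7139 ft/s.
Difference: 38.7139 − 50.2200 = -11.51 ft/s.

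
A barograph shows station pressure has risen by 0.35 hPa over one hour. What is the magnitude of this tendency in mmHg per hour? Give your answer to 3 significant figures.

0.35 hPa / 1 h × 0.750062 mmHg/hPa = 0.263 mmHg/h.

0.263 mmHg per hour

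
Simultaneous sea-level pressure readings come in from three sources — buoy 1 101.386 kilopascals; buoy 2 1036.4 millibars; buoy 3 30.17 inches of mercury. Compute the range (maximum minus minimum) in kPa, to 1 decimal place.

2.3 kPa

buoy 2: 1036.4 mb = 103.640 kPa.
buoy 3: 30.17 inHg = 102.167 kPa.
Spread: 103.640 − 101.386 = 2.3 kPa.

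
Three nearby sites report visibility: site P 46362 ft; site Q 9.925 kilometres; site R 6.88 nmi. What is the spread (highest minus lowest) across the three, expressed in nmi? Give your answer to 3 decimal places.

site P: 46362 ft = 7.63020 nmi.
site Q: 9.925 km = 5.35907 nmi.
Spread: 7.63020 − 5.35907 = 2.271 nmi.

2.271 nmi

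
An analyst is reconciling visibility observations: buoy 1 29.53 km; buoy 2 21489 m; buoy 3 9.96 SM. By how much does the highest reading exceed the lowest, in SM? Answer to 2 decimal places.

8.39 SM

buoy 1: 29.53 km = 18.3491 SM.
buoy 2: 21489 m = 13.3526 SM.
Spread: 18.3491 − 9.9600 = 8.39 SM.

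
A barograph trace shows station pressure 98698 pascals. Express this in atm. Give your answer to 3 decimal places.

0.974 atm

1 Pa = 9.86923e-06 atm, so 98698 × 9.86923e-06 = 0.974 atm.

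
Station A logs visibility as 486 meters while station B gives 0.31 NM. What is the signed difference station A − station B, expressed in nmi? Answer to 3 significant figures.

-0.0476 nmi

station A: 486 m = 0.262419 nmi.
Difference: 0.262419 − 0.310000 = -0.0476 nmi.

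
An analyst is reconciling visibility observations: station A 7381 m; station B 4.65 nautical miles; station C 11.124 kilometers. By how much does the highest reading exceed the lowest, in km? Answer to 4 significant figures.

station A: 7381 m = 7.38100 km.
station B: 4.65 nmi = 8.61180 km.
Spread: 11.12400 − 7.38100 = 3.743 km.

3.743 km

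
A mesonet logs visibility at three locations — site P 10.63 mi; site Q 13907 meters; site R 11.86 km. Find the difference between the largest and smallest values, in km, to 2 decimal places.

5.25 km

site P: 10.63 SM = 17.1073 km.
site Q: 13907 m = 13.9070 km.
Spread: 17.1073 − 11.8600 = 5.25 km.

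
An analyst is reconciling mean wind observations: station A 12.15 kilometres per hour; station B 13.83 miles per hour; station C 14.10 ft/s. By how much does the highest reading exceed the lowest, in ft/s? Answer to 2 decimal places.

9.21 ft/s

station A: 12.15 km/h = 11.0728 ft/s.
station B: 13.83 mph = 20.2840 ft/s.
Spread: 20.2840 − 11.0728 = 9.21 ft/s.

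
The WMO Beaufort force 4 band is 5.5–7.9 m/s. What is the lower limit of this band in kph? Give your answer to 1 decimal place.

19.8 km/h

5.5–7.9 m/s × 3.6 = 19.8–28.4 km/h.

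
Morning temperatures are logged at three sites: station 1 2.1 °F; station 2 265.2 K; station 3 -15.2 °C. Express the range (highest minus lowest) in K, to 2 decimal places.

station 1: 2.1 °F = -16.611 °C.
station 2: 265.2 K = -7.950 °C.
Spread: (-7.950) − (-16.611) = 8.661 °C.

8.66 K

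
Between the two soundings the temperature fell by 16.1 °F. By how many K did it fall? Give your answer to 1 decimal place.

Converting a difference, only the 9/5 scale factor applies: ΔK = 16.1 × 0.5556 = 8.9 K.

8.9 K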